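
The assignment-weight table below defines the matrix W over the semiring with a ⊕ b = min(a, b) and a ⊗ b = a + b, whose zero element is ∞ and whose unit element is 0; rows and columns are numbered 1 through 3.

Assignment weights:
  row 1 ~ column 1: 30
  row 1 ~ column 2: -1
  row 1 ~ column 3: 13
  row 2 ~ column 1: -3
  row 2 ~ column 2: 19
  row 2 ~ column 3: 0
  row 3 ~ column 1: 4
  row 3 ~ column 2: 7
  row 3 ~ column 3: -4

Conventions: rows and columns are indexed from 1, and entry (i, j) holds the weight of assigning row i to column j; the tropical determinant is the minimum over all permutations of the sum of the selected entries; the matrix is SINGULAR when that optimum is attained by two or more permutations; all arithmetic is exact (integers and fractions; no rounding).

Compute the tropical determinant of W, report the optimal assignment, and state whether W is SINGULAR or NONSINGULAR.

σ = (1, 2, 3): 30 + 19 + (-4) = 45
σ = (1, 3, 2): 30 + 0 + 7 = 37
σ = (2, 1, 3): (-1) + (-3) + (-4) = -8
σ = (2, 3, 1): (-1) + 0 + 4 = 3
σ = (3, 1, 2): 13 + (-3) + 7 = 17
σ = (3, 2, 1): 13 + 19 + 4 = 36
Optimal value attained by: σ = (2, 1, 3).
Answer: det⊕(W) = -8; verdict: NONSINGULAR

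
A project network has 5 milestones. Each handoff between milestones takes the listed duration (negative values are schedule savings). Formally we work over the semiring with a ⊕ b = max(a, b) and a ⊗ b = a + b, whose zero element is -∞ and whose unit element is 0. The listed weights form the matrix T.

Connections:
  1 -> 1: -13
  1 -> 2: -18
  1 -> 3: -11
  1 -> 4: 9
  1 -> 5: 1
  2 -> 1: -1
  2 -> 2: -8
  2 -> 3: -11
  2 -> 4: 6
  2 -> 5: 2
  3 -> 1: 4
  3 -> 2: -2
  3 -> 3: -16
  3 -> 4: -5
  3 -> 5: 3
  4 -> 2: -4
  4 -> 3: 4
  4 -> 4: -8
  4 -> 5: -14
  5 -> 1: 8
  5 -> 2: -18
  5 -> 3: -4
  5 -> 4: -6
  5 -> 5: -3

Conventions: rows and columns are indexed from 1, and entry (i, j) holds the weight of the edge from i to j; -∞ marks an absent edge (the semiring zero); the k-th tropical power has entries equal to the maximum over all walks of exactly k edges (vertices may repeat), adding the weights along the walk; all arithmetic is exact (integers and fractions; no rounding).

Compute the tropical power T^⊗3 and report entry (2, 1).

T^⊗2:
  [9, 5, 13, 1, -2]
  [10, 2, 10, 8, 0]
  [11, -9, -1, 13, 5]
  [8, 2, -4, 2, 7]
  [5, -6, -2, 17, 9]
T^⊗3:
  [17, 11, 5, 18, 16]
  [14, 8, 12, 19, 13]
  [13, 9, 17, 20, 12]
  [15, -2, 6, 17, 9]
  [17, 13, 21, 14, 6]
Key observation: the optimum is the walk 2->4->3->1, with weight 6 + 4 + 4 = 14.
Optimal value attained by: walk 2->4->3->1.
Answer: (T^⊗3)[2][1] = 14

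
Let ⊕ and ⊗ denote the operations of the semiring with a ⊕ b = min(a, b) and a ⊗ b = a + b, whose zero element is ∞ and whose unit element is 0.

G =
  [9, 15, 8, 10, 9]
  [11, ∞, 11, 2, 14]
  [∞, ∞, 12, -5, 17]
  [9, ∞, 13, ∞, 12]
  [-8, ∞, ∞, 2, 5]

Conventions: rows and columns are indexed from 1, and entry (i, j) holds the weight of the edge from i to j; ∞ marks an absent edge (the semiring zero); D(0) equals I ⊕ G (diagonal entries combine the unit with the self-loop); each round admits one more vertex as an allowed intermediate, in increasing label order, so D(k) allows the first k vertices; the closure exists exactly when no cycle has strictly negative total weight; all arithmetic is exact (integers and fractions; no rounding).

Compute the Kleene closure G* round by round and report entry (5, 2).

D(0):
  [0, 15, 8, 10, 9]
  [11, 0, 11, 2, 14]
  [∞, ∞, 0, -5, 17]
  [9, ∞, 13, 0, 12]
  [-8, ∞, ∞, 2, 0]
D(1):
  [0, 15, 8, 10, 9]
  [11, 0, 11, 2, 14]
  [∞, ∞, 0, -5, 17]
  [9, 24, 13, 0, 12]
  [-8, 7, 0, 2, 0]
D(2):
  [0, 15, 8, 10, 9]
  [11, 0, 11, 2, 14]
  [∞, ∞, 0, -5, 17]
  [9, 24, 13, 0, 12]
  [-8, 7, 0, 2, 0]
D(3):
  [0, 15, 8, 3, 9]
  [11, 0, 11, 2, 14]
  [∞, ∞, 0, -5, 17]
  [9, 24, 13, 0, 12]
  [-8, 7, 0, -5, 0]
D(4):
  [0, 15, 8, 3, 9]
  [11, 0, 11, 2, 14]
  [4, 19, 0, -5, 7]
  [9, 24, 13, 0, 12]
  [-8, 7, 0, -5, 0]
D(5):
  [0, 15, 8, 3, 9]
  [6, 0, 11, 2, 14]
  [-1, 14, 0, -5, 7]
  [4, 19, 12, 0, 12]
  [-8, 7, 0, -5, 0]
Answer: G*[5][2] = 7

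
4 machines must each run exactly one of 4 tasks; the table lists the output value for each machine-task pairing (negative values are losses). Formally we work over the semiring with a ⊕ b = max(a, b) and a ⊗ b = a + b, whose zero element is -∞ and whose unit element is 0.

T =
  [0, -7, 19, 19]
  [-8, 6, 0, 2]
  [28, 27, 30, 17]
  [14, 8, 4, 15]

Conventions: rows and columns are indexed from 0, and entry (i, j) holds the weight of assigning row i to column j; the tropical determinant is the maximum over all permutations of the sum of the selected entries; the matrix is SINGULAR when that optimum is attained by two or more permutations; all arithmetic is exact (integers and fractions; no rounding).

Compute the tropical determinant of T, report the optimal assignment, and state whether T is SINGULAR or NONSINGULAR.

σ = (0, 1, 2, 3): 0 + 6 + 30 + 15 = 51
σ = (0, 1, 3, 2): 0 + 6 + 17 + 4 = 27
σ = (0, 2, 1, 3): 0 + 0 + 27 + 15 = 42
σ = (0, 2, 3, 1): 0 + 0 + 17 + 8 = 25
σ = (0, 3, 1, 2): 0 + 2 + 27 + 4 = 33
σ = (0, 3, 2, 1): 0 + 2 + 30 + 8 = 40
σ = (1, 0, 2, 3): (-7) + (-8) + 30 + 15 = 30
σ = (1, 0, 3, 2): (-7) + (-8) + 17 + 4 = 6
σ = (1, 2, 0, 3): (-7) + 0 + 28 + 15 = 36
σ = (1, 2, 3, 0): (-7) + 0 + 17 + 14 = 24
σ = (1, 3, 0, 2): (-7) + 2 + 28 + 4 = 27
σ = (1, 3, 2, 0): (-7) + 2 + 30 + 14 = 39
σ = (2, 0, 1, 3): 19 + (-8) + 27 + 15 = 53
σ = (2, 0, 3, 1): 19 + (-8) + 17 + 8 = 36
σ = (2, 1, 0, 3): 19 + 6 + 28 + 15 = 68
σ = (2, 1, 3, 0): 19 + 6 + 17 + 14 = 56
σ = (2, 3, 0, 1): 19 + 2 + 28 + 8 = 57
σ = (2, 3, 1, 0): 19 + 2 + 27 + 14 = 62
σ = (3, 0, 1, 2): 19 + (-8) + 27 + 4 = 42
σ = (3, 0, 2, 1): 19 + (-8) + 30 + 8 = 49
σ = (3, 1, 0, 2): 19 + 6 + 28 + 4 = 57
σ = (3, 1, 2, 0): 19 + 6 + 30 + 14 = 69
σ = (3, 2, 0, 1): 19 + 0 + 28 + 8 = 55
σ = (3, 2, 1, 0): 19 + 0 + 27 + 14 = 60
Optimal value attained by: σ = (3, 1, 2, 0).
Answer: det⊕(T) = 69; verdict: NONSINGULAR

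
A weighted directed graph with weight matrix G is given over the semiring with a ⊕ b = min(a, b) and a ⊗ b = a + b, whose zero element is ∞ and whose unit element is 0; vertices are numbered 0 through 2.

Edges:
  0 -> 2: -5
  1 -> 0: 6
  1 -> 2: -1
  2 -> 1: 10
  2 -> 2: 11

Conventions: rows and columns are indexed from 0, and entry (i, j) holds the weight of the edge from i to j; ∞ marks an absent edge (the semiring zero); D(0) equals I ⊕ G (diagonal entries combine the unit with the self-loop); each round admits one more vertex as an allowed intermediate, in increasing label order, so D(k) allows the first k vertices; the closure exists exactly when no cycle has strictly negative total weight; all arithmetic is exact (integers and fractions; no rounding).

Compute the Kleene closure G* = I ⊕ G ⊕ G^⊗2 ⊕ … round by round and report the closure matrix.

D(0):
  [0, ∞, -5]
  [6, 0, -1]
  [∞, 10, 0]
D(1):
  [0, ∞, -5]
  [6, 0, -1]
  [∞, 10, 0]
D(2):
  [0, ∞, -5]
  [6, 0, -1]
  [16, 10, 0]
D(3):
  [0, 5, -5]
  [6, 0, -1]
  [16, 10, 0]
Answer: G* = [[0, 5, -5], [6, 0, -1], [16, 10, 0]]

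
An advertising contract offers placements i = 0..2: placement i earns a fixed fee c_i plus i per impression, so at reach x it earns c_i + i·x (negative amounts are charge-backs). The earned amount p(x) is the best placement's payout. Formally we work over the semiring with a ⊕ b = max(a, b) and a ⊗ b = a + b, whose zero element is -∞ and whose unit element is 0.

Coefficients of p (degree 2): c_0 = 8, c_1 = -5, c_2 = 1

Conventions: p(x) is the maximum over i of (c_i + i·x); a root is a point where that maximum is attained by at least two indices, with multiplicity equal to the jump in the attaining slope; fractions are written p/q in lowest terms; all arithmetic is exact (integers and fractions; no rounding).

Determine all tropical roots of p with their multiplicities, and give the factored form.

hull edge (i=0, c=8) to (i=2, c=1): slope -7/2, span 2
Factored form: p(x) = 1 ⊗ (x ⊕ 7/2) ⊗ (x ⊕ 7/2)
Answer: roots = 7/2 (mult 2)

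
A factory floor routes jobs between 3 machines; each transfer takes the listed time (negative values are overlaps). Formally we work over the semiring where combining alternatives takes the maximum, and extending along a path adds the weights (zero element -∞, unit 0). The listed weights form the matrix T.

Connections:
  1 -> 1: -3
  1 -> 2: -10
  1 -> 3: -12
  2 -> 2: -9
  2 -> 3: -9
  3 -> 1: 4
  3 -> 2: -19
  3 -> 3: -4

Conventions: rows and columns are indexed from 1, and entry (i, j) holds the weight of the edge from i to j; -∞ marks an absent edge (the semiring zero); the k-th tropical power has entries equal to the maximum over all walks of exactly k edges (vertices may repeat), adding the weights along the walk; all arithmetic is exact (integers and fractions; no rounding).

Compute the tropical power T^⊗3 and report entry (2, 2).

T^⊗2:
  [-6, -13, -15]
  [-5, -18, -13]
  [1, -6, -8]
T^⊗3:
  [-9, -16, -18]
  [-8, -15, -17]
  [-2, -9, -11]
Key observation: the optimum is the walk 2->3->1->2, with weight (-9) + 4 + (-10) = -15.
Optimal value attained by: walk 2->3->1->2.
Answer: (T^⊗3)[2][2] = -15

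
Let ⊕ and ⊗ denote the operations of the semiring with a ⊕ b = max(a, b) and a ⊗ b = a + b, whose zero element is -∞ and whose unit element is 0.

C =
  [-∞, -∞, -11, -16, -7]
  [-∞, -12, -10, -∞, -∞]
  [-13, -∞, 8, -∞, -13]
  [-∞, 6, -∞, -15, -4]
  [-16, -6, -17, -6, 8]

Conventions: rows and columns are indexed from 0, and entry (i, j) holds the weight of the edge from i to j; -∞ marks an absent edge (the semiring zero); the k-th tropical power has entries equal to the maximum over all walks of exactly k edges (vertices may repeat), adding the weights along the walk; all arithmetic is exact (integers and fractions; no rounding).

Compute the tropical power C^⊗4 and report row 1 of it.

C^⊗2:
  [-23, -10, -3, -13, 1]
  [-23, -24, -2, -∞, -23]
  [-5, -19, 16, -19, -5]
  [-20, -6, -4, -10, 4]
  [-8, 2, -9, 2, 16]
C^⊗3:
  [-15, -5, 5, -5, 9]
  [-15, -29, 6, -29, -15]
  [3, -11, 24, -11, 3]
  [-12, -2, 4, -2, 12]
  [0, 10, -1, 10, 24]
C^⊗4:
  [-7, 3, 13, 3, 17]
  [-7, -21, 14, -21, -7]
  [11, -3, 32, -3, 11]
  [-4, 6, 12, 6, 20]
  [8, 18, 7, 18, 32]
Answer: row 1 of C^⊗4 = [-7, -21, 14, -21, -7]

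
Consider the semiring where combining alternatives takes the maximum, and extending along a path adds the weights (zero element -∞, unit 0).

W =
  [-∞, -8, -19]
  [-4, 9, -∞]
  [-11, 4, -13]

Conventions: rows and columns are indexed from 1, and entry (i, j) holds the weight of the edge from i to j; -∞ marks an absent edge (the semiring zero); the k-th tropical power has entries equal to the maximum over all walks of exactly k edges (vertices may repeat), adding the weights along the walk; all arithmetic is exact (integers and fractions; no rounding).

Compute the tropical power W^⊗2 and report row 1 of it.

W^⊗2:
  [-12, 1, -32]
  [5, 18, -23]
  [0, 13, -26]
Answer: row 1 of W^⊗2 = [-12, 1, -32]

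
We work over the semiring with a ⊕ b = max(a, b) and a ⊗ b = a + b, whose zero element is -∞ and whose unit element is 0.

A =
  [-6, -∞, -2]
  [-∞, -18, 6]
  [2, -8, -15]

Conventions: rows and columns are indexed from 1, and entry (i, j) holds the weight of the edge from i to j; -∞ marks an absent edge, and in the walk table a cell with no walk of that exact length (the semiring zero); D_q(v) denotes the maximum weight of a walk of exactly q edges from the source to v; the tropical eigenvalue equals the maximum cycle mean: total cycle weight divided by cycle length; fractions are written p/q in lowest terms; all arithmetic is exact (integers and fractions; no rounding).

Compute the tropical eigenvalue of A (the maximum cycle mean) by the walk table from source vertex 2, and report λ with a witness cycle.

q=0: [-∞, 0, -∞]
q=1: [-∞, -18, 6]
q=2: [8, -2, -9]
q=3: [2, -17, 6]
Optimal cycle mean attained by: cycle 1->3->1, total (-2) + 2, length 2.
Answer: λ = 0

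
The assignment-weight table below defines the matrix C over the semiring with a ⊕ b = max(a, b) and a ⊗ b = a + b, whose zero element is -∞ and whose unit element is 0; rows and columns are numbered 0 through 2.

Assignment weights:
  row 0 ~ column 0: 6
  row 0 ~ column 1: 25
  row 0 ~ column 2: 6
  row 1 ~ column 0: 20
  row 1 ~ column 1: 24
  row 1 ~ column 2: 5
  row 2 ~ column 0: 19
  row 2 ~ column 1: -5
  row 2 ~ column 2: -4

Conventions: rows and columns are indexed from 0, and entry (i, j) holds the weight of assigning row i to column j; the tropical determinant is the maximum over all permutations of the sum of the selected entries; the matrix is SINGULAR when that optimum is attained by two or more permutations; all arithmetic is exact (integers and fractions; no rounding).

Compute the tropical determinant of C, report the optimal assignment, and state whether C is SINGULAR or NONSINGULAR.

σ = (0, 1, 2): 6 + 24 + (-4) = 26
σ = (0, 2, 1): 6 + 5 + (-5) = 6
σ = (1, 0, 2): 25 + 20 + (-4) = 41
σ = (1, 2, 0): 25 + 5 + 19 = 49
σ = (2, 0, 1): 6 + 20 + (-5) = 21
σ = (2, 1, 0): 6 + 24 + 19 = 49
Optimal value attained by: σ = (1, 2, 0).
Answer: det⊕(C) = 49; verdict: SINGULAR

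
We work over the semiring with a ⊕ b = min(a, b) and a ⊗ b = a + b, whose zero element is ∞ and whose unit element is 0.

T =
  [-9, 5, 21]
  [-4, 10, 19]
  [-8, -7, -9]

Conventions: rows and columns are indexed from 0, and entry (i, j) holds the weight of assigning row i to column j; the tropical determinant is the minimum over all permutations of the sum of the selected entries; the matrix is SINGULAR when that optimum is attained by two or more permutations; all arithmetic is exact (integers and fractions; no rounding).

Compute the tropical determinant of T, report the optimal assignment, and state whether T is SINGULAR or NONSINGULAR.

σ = (0, 1, 2): (-9) + 10 + (-9) = -8
σ = (0, 2, 1): (-9) + 19 + (-7) = 3
σ = (1, 0, 2): 5 + (-4) + (-9) = -8
σ = (1, 2, 0): 5 + 19 + (-8) = 16
σ = (2, 0, 1): 21 + (-4) + (-7) = 10
σ = (2, 1, 0): 21 + 10 + (-8) = 23
Optimal value attained by: σ = (0, 1, 2).
Answer: det⊕(T) = -8; verdict: SINGULAR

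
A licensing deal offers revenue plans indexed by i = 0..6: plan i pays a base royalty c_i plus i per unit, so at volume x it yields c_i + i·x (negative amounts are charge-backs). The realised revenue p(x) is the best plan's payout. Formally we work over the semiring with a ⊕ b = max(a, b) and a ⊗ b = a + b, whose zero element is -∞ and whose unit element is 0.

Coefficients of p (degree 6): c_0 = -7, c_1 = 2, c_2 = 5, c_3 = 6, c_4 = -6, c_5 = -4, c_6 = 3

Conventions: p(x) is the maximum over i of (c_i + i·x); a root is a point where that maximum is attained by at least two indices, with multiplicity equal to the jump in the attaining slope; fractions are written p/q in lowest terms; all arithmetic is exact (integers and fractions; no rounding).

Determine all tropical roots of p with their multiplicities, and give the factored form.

hull edge (i=0, c=-7) to (i=1, c=2): slope 9, span 1
hull edge (i=1, c=2) to (i=2, c=5): slope 3, span 1
hull edge (i=2, c=5) to (i=3, c=6): slope 1, span 1
hull edge (i=3, c=6) to (i=6, c=3): slope -1, span 3
Factored form: p(x) = 3 ⊗ (x ⊕ (-9)) ⊗ (x ⊕ (-3)) ⊗ (x ⊕ (-1)) ⊗ (x ⊕ 1) ⊗ (x ⊕ 1) ⊗ (x ⊕ 1)
Answer: roots = -9 (mult 1), -3 (mult 1), -1 (mult 1), 1 (mult 3)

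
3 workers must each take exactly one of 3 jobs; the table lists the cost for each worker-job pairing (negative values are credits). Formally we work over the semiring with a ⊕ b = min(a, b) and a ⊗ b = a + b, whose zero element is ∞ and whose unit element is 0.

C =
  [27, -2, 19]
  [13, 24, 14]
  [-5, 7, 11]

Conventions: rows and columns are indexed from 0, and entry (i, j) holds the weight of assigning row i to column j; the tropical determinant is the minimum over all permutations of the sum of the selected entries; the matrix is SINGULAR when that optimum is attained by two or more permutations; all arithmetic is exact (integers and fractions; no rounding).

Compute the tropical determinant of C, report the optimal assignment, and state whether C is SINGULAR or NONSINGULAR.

σ = (0, 1, 2): 27 + 24 + 11 = 62
σ = (0, 2, 1): 27 + 14 + 7 = 48
σ = (1, 0, 2): (-2) + 13 + 11 = 22
σ = (1, 2, 0): (-2) + 14 + (-5) = 7
σ = (2, 0, 1): 19 + 13 + 7 = 39
σ = (2, 1, 0): 19 + 24 + (-5) = 38
Optimal value attained by: σ = (1, 2, 0).
Answer: det⊕(C) = 7; verdict: NONSINGULAR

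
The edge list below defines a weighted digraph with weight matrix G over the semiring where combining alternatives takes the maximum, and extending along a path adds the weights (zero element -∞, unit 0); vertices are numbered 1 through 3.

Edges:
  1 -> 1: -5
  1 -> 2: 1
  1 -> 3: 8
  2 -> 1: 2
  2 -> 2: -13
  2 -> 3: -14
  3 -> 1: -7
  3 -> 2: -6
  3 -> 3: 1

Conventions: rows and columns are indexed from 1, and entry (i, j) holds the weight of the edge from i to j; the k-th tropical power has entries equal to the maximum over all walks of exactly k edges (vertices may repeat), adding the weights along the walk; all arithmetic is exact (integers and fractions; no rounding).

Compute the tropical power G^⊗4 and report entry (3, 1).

G^⊗2:
  [3, 2, 9]
  [-3, 3, 10]
  [-4, -5, 2]
G^⊗3:
  [4, 4, 11]
  [5, 4, 11]
  [-3, -3, 4]
G^⊗4:
  [6, 5, 12]
  [6, 6, 13]
  [-1, -2, 5]
Key observation: the optimum is the walk 3->2->1->2->1, with weight (-6) + 2 + 1 + 2 = -1.
Optimal value attained by: walk 3->2->1->2->1.
Answer: (G^⊗4)[3][1] = -1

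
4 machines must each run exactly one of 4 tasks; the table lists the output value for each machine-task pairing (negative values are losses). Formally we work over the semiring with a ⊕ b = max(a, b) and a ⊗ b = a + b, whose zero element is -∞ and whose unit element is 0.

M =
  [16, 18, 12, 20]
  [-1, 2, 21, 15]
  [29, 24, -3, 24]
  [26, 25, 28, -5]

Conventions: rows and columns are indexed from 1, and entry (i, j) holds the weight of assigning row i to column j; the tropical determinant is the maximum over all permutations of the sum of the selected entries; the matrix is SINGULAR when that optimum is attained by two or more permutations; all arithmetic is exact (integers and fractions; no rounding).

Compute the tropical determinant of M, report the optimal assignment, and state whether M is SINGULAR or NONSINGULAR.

σ = (1, 2, 3, 4): 16 + 2 + (-3) + (-5) = 10
σ = (1, 2, 4, 3): 16 + 2 + 24 + 28 = 70
σ = (1, 3, 2, 4): 16 + 21 + 24 + (-5) = 56
σ = (1, 3, 4, 2): 16 + 21 + 24 + 25 = 86
σ = (1, 4, 2, 3): 16 + 15 + 24 + 28 = 83
σ = (1, 4, 3, 2): 16 + 15 + (-3) + 25 = 53
σ = (2, 1, 3, 4): 18 + (-1) + (-3) + (-5) = 9
σ = (2, 1, 4, 3): 18 + (-1) + 24 + 28 = 69
σ = (2, 3, 1, 4): 18 + 21 + 29 + (-5) = 63
σ = (2, 3, 4, 1): 18 + 21 + 24 + 26 = 89
σ = (2, 4, 1, 3): 18 + 15 + 29 + 28 = 90
σ = (2, 4, 3, 1): 18 + 15 + (-3) + 26 = 56
σ = (3, 1, 2, 4): 12 + (-1) + 24 + (-5) = 30
σ = (3, 1, 4, 2): 12 + (-1) + 24 + 25 = 60
σ = (3, 2, 1, 4): 12 + 2 + 29 + (-5) = 38
σ = (3, 2, 4, 1): 12 + 2 + 24 + 26 = 64
σ = (3, 4, 1, 2): 12 + 15 + 29 + 25 = 81
σ = (3, 4, 2, 1): 12 + 15 + 24 + 26 = 77
σ = (4, 1, 2, 3): 20 + (-1) + 24 + 28 = 71
σ = (4, 1, 3, 2): 20 + (-1) + (-3) + 25 = 41
σ = (4, 2, 1, 3): 20 + 2 + 29 + 28 = 79
σ = (4, 2, 3, 1): 20 + 2 + (-3) + 26 = 45
σ = (4, 3, 1, 2): 20 + 21 + 29 + 25 = 95
σ = (4, 3, 2, 1): 20 + 21 + 24 + 26 = 91
Optimal value attained by: σ = (4, 3, 1, 2).
Answer: det⊕(M) = 95; verdict: NONSINGULAR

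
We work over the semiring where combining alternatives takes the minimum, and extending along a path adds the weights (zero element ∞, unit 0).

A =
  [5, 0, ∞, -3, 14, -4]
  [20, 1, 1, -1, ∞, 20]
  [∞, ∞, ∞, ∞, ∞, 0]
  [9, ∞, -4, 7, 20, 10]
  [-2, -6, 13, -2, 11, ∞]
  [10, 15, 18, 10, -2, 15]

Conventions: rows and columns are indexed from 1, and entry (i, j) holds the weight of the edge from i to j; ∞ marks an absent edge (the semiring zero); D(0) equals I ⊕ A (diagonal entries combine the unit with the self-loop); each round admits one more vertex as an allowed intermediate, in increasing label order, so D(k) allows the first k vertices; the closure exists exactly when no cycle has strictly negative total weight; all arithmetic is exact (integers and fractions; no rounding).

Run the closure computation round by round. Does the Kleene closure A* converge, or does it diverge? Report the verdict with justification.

D(0):
  [0, 0, ∞, -3, 14, -4]
  [20, 0, 1, -1, ∞, 20]
  [∞, ∞, 0, ∞, ∞, 0]
  [9, ∞, -4, 0, 20, 10]
  [-2, -6, 13, -2, 0, ∞]
  [10, 15, 18, 10, -2, 0]
D(1):
  [0, 0, ∞, -3, 14, -4]
  [20, 0, 1, -1, 34, 16]
  [∞, ∞, 0, ∞, ∞, 0]
  [9, 9, -4, 0, 20, 5]
  [-2, -6, 13, -5, 0, -6]
  [10, 10, 18, 7, -2, 0]
D(2):
  [0, 0, 1, -3, 14, -4]
  [20, 0, 1, -1, 34, 16]
  [∞, ∞, 0, ∞, ∞, 0]
  [9, 9, -4, 0, 20, 5]
  [-2, -6, -5, -7, 0, -6]
  [10, 10, 11, 7, -2, 0]
D(3):
  [0, 0, 1, -3, 14, -4]
  [20, 0, 1, -1, 34, 1]
  [∞, ∞, 0, ∞, ∞, 0]
  [9, 9, -4, 0, 20, -4]
  [-2, -6, -5, -7, 0, -6]
  [10, 10, 11, 7, -2, 0]
D(4):
  [0, 0, -7, -3, 14, -7]
  [8, 0, -5, -1, 19, -5]
  [∞, ∞, 0, ∞, ∞, 0]
  [9, 9, -4, 0, 20, -4]
  [-2, -6, -11, -7, 0, -11]
  [10, 10, 3, 7, -2, 0]
Detection: at round 5, diagonal entry (6, 6) turns strictly negative.
Key observation: the cycle 6->5->1->2->3->6 has total weight (-2) + (-2) + 0 + 1 + 0, which is strictly negative.
Answer: DIVERGES — negative cycle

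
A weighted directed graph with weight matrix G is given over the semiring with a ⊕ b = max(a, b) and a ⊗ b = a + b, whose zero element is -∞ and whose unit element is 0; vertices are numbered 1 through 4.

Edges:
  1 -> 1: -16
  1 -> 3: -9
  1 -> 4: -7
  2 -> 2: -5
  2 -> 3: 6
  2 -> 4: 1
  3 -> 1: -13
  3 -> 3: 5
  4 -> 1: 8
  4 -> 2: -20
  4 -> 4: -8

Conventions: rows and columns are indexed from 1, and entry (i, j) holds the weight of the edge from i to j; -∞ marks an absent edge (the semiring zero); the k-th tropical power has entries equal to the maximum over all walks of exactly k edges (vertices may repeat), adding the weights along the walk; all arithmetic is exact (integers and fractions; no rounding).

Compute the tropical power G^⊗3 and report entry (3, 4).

G^⊗2:
  [1, -27, -4, -15]
  [9, -10, 11, -4]
  [-8, -∞, 10, -20]
  [0, -25, -1, 1]
G^⊗3:
  [-7, -32, 1, -6]
  [4, -15, 16, 2]
  [-3, -40, 15, -15]
  [9, -19, 4, -7]
Key observation: the optimum is the walk 3->3->1->4, with weight 5 + (-13) + (-7) = -15.
Optimal value attained by: walk 3->3->1->4.
Answer: (G^⊗3)[3][4] = -15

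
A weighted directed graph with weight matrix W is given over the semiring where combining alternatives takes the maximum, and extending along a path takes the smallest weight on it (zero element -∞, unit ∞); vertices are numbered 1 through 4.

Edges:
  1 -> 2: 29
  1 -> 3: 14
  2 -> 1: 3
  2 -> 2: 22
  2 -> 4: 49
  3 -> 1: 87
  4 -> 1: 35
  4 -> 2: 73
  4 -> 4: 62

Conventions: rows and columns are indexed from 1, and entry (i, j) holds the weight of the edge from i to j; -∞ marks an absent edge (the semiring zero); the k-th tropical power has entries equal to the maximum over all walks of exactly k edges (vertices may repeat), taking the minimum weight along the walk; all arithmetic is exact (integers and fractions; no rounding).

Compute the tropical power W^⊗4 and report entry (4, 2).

W^⊗2:
  [14, 22, -∞, 29]
  [35, 49, 3, 49]
  [-∞, 29, 14, -∞]
  [35, 62, 14, 62]
W^⊗3:
  [29, 29, 14, 29]
  [35, 49, 14, 49]
  [14, 22, -∞, 29]
  [35, 62, 14, 62]
W^⊗4:
  [29, 29, 14, 29]
  [35, 49, 14, 49]
  [29, 29, 14, 29]
  [35, 62, 14, 62]
Key observation: the optimum is the walk 4->4->4->4->2, with weight 62 min 62 min 62 min 73 = 62.
Optimal value attained by: walk 4->4->4->4->2.
Answer: (W^⊗4)[4][2] = 62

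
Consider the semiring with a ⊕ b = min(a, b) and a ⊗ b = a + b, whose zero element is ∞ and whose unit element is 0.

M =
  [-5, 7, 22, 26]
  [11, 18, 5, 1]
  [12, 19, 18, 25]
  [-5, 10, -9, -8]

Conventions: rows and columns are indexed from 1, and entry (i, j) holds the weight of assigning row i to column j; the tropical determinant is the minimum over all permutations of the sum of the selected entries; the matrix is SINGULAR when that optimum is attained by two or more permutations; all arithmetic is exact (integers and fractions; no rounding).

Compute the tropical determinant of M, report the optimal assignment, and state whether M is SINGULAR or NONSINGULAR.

σ = (1, 2, 3, 4): (-5) + 18 + 18 + (-8) = 23
σ = (1, 2, 4, 3): (-5) + 18 + 25 + (-9) = 29
σ = (1, 3, 2, 4): (-5) + 5 + 19 + (-8) = 11
σ = (1, 3, 4, 2): (-5) + 5 + 25 + 10 = 35
σ = (1, 4, 2, 3): (-5) + 1 + 19 + (-9) = 6
σ = (1, 4, 3, 2): (-5) + 1 + 18 + 10 = 24
σ = (2, 1, 3, 4): 7 + 11 + 18 + (-8) = 28
σ = (2, 1, 4, 3): 7 + 11 + 25 + (-9) = 34
σ = (2, 3, 1, 4): 7 + 5 + 12 + (-8) = 16
σ = (2, 3, 4, 1): 7 + 5 + 25 + (-5) = 32
σ = (2, 4, 1, 3): 7 + 1 + 12 + (-9) = 11
σ = (2, 4, 3, 1): 7 + 1 + 18 + (-5) = 21
σ = (3, 1, 2, 4): 22 + 11 + 19 + (-8) = 44
σ = (3, 1, 4, 2): 22 + 11 + 25 + 10 = 68
σ = (3, 2, 1, 4): 22 + 18 + 12 + (-8) = 44
σ = (3, 2, 4, 1): 22 + 18 + 25 + (-5) = 60
σ = (3, 4, 1, 2): 22 + 1 + 12 + 10 = 45
σ = (3, 4, 2, 1): 22 + 1 + 19 + (-5) = 37
σ = (4, 1, 2, 3): 26 + 11 + 19 + (-9) = 47
σ = (4, 1, 3, 2): 26 + 11 + 18 + 10 = 65
σ = (4, 2, 1, 3): 26 + 18 + 12 + (-9) = 47
σ = (4, 2, 3, 1): 26 + 18 + 18 + (-5) = 57
σ = (4, 3, 1, 2): 26 + 5 + 12 + 10 = 53
σ = (4, 3, 2, 1): 26 + 5 + 19 + (-5) = 45
Optimal value attained by: σ = (1, 4, 2, 3).
Answer: det⊕(M) = 6; verdict: NONSINGULAR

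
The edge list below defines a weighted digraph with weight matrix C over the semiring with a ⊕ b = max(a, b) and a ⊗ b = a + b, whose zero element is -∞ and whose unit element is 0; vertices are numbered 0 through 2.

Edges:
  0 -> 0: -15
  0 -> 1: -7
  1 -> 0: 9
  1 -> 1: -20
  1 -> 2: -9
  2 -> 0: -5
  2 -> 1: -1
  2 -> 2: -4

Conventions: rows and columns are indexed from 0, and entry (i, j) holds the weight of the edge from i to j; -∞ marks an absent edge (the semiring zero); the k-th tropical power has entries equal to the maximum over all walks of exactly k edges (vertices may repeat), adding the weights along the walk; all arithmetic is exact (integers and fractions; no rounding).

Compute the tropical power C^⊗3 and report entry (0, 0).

C^⊗2:
  [2, -22, -16]
  [-6, 2, -13]
  [8, -5, -8]
C^⊗3:
  [-13, -5, -20]
  [11, -13, -7]
  [4, 1, -12]
Key observation: the optimum is the walk 0->0->1->0, with weight (-15) + (-7) + 9 = -13.
Optimal value attained by: walk 0->0->1->0.
Answer: (C^⊗3)[0][0] = -13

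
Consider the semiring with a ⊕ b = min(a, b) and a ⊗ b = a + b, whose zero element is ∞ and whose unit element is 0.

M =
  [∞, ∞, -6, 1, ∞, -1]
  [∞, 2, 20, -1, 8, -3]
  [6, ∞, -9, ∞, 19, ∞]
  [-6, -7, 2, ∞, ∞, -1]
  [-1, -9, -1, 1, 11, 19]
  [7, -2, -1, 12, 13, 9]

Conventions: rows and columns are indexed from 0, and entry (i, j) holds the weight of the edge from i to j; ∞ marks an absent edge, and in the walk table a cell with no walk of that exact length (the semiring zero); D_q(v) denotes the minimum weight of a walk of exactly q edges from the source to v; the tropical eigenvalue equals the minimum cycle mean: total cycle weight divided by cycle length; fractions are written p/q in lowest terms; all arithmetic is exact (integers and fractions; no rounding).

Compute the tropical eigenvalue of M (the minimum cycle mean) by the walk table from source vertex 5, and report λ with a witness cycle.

q=0: [∞, ∞, ∞, ∞, ∞, 0]
q=1: [7, -2, -1, 12, 13, 9]
q=2: [5, 0, -10, -3, 6, -5]
q=3: [-9, -10, -19, -1, 8, -4]
q=4: [-13, -8, -28, -11, -2, -13]
q=5: [-22, -18, -37, -12, -9, -14]
q=6: [-31, -19, -46, -21, -18, -23]
Optimal cycle mean attained by: cycle 2->2, total (-9), length 1.
Answer: λ = -9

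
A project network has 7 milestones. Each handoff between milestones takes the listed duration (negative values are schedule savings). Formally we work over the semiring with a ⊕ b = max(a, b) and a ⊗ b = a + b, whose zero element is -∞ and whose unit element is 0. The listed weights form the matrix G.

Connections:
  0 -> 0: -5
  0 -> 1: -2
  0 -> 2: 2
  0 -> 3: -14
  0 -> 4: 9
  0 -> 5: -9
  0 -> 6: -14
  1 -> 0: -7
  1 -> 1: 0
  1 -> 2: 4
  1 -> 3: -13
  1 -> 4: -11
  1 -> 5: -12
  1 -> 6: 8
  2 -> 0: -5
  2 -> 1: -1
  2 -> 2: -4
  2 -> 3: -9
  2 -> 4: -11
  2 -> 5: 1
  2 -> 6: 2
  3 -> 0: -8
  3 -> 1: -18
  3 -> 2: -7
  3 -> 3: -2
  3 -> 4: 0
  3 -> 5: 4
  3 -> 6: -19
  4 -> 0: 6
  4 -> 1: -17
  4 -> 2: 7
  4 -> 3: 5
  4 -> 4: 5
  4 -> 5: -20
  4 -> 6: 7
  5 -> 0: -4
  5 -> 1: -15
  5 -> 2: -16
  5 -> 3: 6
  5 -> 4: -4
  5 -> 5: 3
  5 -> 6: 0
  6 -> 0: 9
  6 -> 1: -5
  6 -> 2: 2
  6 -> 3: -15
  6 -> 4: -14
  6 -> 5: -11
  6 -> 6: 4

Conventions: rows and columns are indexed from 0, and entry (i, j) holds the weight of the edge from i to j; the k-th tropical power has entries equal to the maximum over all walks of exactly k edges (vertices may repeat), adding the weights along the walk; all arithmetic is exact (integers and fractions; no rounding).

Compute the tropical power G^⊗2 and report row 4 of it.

G^⊗2:
  [15, 1, 16, 14, 14, 3, 16]
  [17, 3, 10, -5, 2, 5, 12]
  [11, -1, 4, 7, 4, 4, 7]
  [6, -8, 7, 10, 5, 7, 7]
  [16, 6, 12, 10, 15, 9, 12]
  [9, -5, 3, 9, 6, 10, 4]
  [13, 7, 11, -5, 18, 3, 8]
Answer: row 4 of G^⊗2 = [16, 6, 12, 10, 15, 9, 12]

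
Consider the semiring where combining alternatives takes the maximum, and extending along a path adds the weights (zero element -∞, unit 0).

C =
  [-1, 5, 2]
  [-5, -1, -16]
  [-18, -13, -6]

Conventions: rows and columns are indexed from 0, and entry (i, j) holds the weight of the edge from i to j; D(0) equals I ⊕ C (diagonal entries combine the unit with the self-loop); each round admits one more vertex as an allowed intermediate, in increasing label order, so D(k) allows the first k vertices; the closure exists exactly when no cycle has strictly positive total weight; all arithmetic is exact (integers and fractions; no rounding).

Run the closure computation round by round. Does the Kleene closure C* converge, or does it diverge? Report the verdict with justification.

D(0):
  [0, 5, 2]
  [-5, 0, -16]
  [-18, -13, 0]
D(1):
  [0, 5, 2]
  [-5, 0, -3]
  [-18, -13, 0]
D(2):
  [0, 5, 2]
  [-5, 0, -3]
  [-18, -13, 0]
D(3):
  [0, 5, 2]
  [-5, 0, -3]
  [-18, -13, 0]
Key observation: every diagonal entry stays at the unit through all rounds, so no improving cycle exists.
Answer: CONVERGES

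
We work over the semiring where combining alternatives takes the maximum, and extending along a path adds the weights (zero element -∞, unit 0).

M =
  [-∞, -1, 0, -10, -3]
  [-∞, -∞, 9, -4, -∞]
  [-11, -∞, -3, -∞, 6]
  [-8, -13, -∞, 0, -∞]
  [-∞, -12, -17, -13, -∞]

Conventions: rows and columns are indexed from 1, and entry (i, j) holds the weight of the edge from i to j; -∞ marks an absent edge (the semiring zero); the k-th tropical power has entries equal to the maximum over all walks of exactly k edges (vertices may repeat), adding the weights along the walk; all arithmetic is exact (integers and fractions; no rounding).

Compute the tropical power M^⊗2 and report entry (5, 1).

M^⊗2:
  [-11, -15, 8, -5, 6]
  [-2, -17, 6, -4, 15]
  [-14, -6, -6, -7, 3]
  [-8, -9, -4, 0, -11]
  [-21, -26, -3, -13, -11]
Key observation: the optimum is the walk 5->4->1, with weight (-13) + (-8) = -21.
Optimal value attained by: walk 5->4->1.
Answer: (M^⊗2)[5][1] = -21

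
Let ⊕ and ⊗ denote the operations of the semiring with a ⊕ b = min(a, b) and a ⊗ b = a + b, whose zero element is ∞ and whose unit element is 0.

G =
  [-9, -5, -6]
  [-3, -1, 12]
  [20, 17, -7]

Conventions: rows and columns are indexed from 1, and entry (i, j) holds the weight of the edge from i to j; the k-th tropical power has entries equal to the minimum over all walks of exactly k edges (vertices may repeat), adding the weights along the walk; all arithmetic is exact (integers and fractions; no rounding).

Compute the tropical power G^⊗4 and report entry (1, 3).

G^⊗2:
  [-18, -14, -15]
  [-12, -8, -9]
  [11, 10, -14]
G^⊗3:
  [-27, -23, -24]
  [-21, -17, -18]
  [2, 3, -21]
G^⊗4:
  [-36, -32, -33]
  [-30, -26, -27]
  [-7, -4, -28]
Key observation: the optimum is the walk 1->1->1->1->3, with weight (-9) + (-9) + (-9) + (-6) = -33.
Optimal value attained by: walk 1->1->1->1->3.
Answer: (G^⊗4)[1][3] = -33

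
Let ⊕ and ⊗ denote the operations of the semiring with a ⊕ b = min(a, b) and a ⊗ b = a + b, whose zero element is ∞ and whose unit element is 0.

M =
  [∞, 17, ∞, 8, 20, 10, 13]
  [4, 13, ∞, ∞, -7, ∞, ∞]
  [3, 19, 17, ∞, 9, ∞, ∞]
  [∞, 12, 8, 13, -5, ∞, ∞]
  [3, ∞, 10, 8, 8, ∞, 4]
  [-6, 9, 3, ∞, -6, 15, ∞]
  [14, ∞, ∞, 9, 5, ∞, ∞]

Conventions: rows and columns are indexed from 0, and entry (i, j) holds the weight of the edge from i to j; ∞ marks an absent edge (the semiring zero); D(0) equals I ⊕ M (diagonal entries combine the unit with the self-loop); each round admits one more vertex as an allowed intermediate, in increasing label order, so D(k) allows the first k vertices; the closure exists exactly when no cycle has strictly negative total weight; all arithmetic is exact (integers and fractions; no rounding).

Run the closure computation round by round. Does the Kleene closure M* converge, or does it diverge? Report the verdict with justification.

D(0):
  [0, 17, ∞, 8, 20, 10, 13]
  [4, 0, ∞, ∞, -7, ∞, ∞]
  [3, 19, 0, ∞, 9, ∞, ∞]
  [∞, 12, 8, 0, -5, ∞, ∞]
  [3, ∞, 10, 8, 0, ∞, 4]
  [-6, 9, 3, ∞, -6, 0, ∞]
  [14, ∞, ∞, 9, 5, ∞, 0]
D(1):
  [0, 17, ∞, 8, 20, 10, 13]
  [4, 0, ∞, 12, -7, 14, 17]
  [3, 19, 0, 11, 9, 13, 16]
  [∞, 12, 8, 0, -5, ∞, ∞]
  [3, 20, 10, 8, 0, 13, 4]
  [-6, 9, 3, 2, -6, 0, 7]
  [14, 31, ∞, 9, 5, 24, 0]
D(2):
  [0, 17, ∞, 8, 10, 10, 13]
  [4, 0, ∞, 12, -7, 14, 17]
  [3, 19, 0, 11, 9, 13, 16]
  [16, 12, 8, 0, -5, 26, 29]
  [3, 20, 10, 8, 0, 13, 4]
  [-6, 9, 3, 2, -6, 0, 7]
  [14, 31, ∞, 9, 5, 24, 0]
D(3):
  [0, 17, ∞, 8, 10, 10, 13]
  [4, 0, ∞, 12, -7, 14, 17]
  [3, 19, 0, 11, 9, 13, 16]
  [11, 12, 8, 0, -5, 21, 24]
  [3, 20, 10, 8, 0, 13, 4]
  [-6, 9, 3, 2, -6, 0, 7]
  [14, 31, ∞, 9, 5, 24, 0]
D(4):
  [0, 17, 16, 8, 3, 10, 13]
  [4, 0, 20, 12, -7, 14, 17]
  [3, 19, 0, 11, 6, 13, 16]
  [11, 12, 8, 0, -5, 21, 24]
  [3, 20, 10, 8, 0, 13, 4]
  [-6, 9, 3, 2, -6, 0, 7]
  [14, 21, 17, 9, 4, 24, 0]
D(5):
  [0, 17, 13, 8, 3, 10, 7]
  [-4, 0, 3, 1, -7, 6, -3]
  [3, 19, 0, 11, 6, 13, 10]
  [-2, 12, 5, 0, -5, 8, -1]
  [3, 20, 10, 8, 0, 13, 4]
  [-6, 9, 3, 2, -6, 0, -2]
  [7, 21, 14, 9, 4, 17, 0]
D(6):
  [0, 17, 13, 8, 3, 10, 7]
  [-4, 0, 3, 1, -7, 6, -3]
  [3, 19, 0, 11, 6, 13, 10]
  [-2, 12, 5, 0, -5, 8, -1]
  [3, 20, 10, 8, 0, 13, 4]
  [-6, 9, 3, 2, -6, 0, -2]
  [7, 21, 14, 9, 4, 17, 0]
D(7):
  [0, 17, 13, 8, 3, 10, 7]
  [-4, 0, 3, 1, -7, 6, -3]
  [3, 19, 0, 11, 6, 13, 10]
  [-2, 12, 5, 0, -5, 8, -1]
  [3, 20, 10, 8, 0, 13, 4]
  [-6, 9, 3, 2, -6, 0, -2]
  [7, 21, 14, 9, 4, 17, 0]
Key observation: every diagonal entry stays at the unit through all rounds, so no improving cycle exists.
Answer: CONVERGES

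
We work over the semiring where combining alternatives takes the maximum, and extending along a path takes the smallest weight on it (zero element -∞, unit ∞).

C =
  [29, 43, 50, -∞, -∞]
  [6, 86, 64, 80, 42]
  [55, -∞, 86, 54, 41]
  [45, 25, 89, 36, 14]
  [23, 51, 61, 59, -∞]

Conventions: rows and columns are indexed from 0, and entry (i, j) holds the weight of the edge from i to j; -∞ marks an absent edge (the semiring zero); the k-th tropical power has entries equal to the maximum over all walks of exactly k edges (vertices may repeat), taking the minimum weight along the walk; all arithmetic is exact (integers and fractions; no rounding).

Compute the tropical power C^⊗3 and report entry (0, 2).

C^⊗2:
  [50, 43, 50, 50, 42]
  [55, 86, 80, 80, 42]
  [55, 43, 86, 54, 41]
  [55, 43, 86, 54, 41]
  [55, 51, 61, 54, 42]
C^⊗3:
  [50, 43, 50, 50, 42]
  [55, 86, 80, 80, 42]
  [55, 43, 86, 54, 42]
  [55, 43, 86, 54, 42]
  [55, 51, 61, 54, 42]
Key observation: the optimum is the walk 0->2->2->2, with weight 50 min 86 min 86 = 50.
Optimal value attained by: walk 0->2->2->2.
Answer: (C^⊗3)[0][2] = 50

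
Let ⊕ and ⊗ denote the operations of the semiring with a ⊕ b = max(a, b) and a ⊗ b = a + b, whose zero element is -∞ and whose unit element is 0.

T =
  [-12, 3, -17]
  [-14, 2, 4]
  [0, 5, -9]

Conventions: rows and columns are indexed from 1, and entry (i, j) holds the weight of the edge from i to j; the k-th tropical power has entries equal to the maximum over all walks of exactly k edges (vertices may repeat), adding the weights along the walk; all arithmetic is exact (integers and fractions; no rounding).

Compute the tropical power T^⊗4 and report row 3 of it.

T^⊗2:
  [-11, 5, 7]
  [4, 9, 6]
  [-9, 7, 9]
T^⊗3:
  [7, 12, 9]
  [6, 11, 13]
  [9, 14, 11]
T^⊗4:
  [9, 14, 16]
  [13, 18, 15]
  [11, 16, 18]
Answer: row 3 of T^⊗4 = [11, 16, 18]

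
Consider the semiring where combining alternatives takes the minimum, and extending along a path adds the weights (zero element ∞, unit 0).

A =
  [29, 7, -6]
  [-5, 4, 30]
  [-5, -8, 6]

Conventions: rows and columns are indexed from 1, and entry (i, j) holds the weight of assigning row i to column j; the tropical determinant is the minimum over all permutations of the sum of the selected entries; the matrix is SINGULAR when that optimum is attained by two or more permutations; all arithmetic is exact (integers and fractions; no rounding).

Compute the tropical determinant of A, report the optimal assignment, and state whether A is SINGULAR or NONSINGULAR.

σ = (1, 2, 3): 29 + 4 + 6 = 39
σ = (1, 3, 2): 29 + 30 + (-8) = 51
σ = (2, 1, 3): 7 + (-5) + 6 = 8
σ = (2, 3, 1): 7 + 30 + (-5) = 32
σ = (3, 1, 2): (-6) + (-5) + (-8) = -19
σ = (3, 2, 1): (-6) + 4 + (-5) = -7
Optimal value attained by: σ = (3, 1, 2).
Answer: det⊕(A) = -19; verdict: NONSINGULAR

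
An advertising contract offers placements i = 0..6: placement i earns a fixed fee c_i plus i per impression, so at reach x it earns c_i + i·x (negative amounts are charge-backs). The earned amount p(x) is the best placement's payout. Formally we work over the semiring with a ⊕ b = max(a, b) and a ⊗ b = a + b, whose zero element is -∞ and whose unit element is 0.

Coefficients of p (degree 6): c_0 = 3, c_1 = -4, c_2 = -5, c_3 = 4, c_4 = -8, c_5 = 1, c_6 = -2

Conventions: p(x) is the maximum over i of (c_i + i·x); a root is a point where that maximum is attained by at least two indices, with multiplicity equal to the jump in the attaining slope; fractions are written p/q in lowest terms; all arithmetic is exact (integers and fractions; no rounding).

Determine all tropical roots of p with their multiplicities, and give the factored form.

hull edge (i=0, c=3) to (i=3, c=4): slope 1/3, span 3
hull edge (i=3, c=4) to (i=5, c=1): slope -3/2, span 2
hull edge (i=5, c=1) to (i=6, c=-2): slope -3, span 1
Factored form: p(x) = -2 ⊗ (x ⊕ (-1/3)) ⊗ (x ⊕ (-1/3)) ⊗ (x ⊕ (-1/3)) ⊗ (x ⊕ 3/2) ⊗ (x ⊕ 3/2) ⊗ (x ⊕ 3)
Answer: roots = -1/3 (mult 3), 3/2 (mult 2), 3 (mult 1)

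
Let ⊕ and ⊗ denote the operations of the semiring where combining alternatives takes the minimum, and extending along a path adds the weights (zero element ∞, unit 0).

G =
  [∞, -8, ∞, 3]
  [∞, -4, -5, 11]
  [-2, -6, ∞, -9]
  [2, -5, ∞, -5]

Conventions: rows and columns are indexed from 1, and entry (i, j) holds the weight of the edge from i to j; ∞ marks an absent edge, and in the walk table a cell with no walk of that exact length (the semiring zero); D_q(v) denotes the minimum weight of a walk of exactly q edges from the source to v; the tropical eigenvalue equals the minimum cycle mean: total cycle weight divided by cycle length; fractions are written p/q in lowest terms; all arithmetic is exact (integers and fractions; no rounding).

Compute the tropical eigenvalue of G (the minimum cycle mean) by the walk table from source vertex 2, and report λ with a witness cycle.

q=0: [∞, 0, ∞, ∞]
q=1: [∞, -4, -5, 11]
q=2: [-7, -11, -9, -14]
q=3: [-12, -19, -16, -19]
q=4: [-18, -24, -24, -25]
Optimal cycle mean attained by: cycle 2->3->4->2, total (-5) + (-9) + (-5), length 3.
Answer: λ = -19/3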